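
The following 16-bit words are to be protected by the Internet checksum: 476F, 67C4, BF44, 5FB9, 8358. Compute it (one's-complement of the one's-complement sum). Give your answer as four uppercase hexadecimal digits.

One's-complement addition (fold any carry out of bit 15 back into bit 0):
  0x476F + 0x67C4 = 0x0AF33
  0xAF33 + 0xBF44 = 0x16E77 → wrap carry → 0x6E78
  0x6E78 + 0x5FB9 = 0x0CE31
  0xCE31 + 0x8358 = 0x15189 → wrap carry → 0x518A
One's-complement sum = 0x518A.
Checksum = ~0x518A & 0xFFFF = 0xAE75.

AE75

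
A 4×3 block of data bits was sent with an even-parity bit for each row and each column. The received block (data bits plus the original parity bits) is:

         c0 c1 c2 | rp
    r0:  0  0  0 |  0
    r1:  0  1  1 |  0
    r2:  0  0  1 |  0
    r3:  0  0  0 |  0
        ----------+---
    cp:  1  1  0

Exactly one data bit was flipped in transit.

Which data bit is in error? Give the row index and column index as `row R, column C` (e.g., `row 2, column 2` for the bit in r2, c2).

row 2, column 0

Recompute each row's even parity and compare to rp:
  r0: data parity 0, sent rp 0 → ok
  r1: data parity 0, sent rp 0 → ok
  r2: data parity 1, sent rp 0 → mismatch
  r3: data parity 0, sent rp 0 → ok
Recompute each column's even parity and compare to cp:
  c0: data parity 0, sent cp 1 → mismatch
  c1: data parity 1, sent cp 1 → ok
  c2: data parity 0, sent cp 0 → ok
Exactly one row (r2) and one column (c0) fail → the flipped bit is at their intersection.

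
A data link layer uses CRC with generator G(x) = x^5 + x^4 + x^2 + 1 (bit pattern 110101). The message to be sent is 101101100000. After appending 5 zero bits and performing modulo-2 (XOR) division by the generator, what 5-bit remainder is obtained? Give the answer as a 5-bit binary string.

11100

Append 5 zeros: 10110110000000000. Divide by 110101 (XOR where the leading bit is 1):
  pos 0: 101101 XOR 110101 = 011000
  pos 1: 110001 XOR 110101 = 000100
  pos 4: 100000 XOR 110101 = 010101
  pos 5: 101010 XOR 110101 = 011111
  pos 6: 111110 XOR 110101 = 001011
  pos 8: 101100 XOR 110101 = 011001
  pos 9: 110010 XOR 110101 = 000111
Remainder (last 5 bits) = 11100. This is the CRC / FCS.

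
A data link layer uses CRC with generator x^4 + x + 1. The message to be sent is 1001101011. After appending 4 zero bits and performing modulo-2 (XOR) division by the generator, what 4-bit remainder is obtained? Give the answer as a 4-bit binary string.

Append 4 zeros: 10011010110000. Divide by 10011 (XOR where the leading bit is 1):
  pos 0: 10011 XOR 10011 = 00000
  pos 6: 10110 XOR 10011 = 00101
  pos 8: 10100 XOR 10011 = 00111
Remainder (last 4 bits) = 1110. This is the CRC / FCS.

1110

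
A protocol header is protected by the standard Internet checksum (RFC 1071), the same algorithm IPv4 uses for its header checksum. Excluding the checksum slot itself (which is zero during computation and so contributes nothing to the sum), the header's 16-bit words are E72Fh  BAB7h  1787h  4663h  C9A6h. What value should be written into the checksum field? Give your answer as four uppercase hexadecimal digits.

3687

One's-complement addition (fold any carry out of bit 15 back into bit 0):
  0xE72F + 0xBAB7 = 0x1A1E6 → wrap carry → 0xA1E7
  0xA1E7 + 0x1787 = 0x0B96E
  0xB96E + 0x4663 = 0x0FFD1
  0xFFD1 + 0xC9A6 = 0x1C977 → wrap carry → 0xC978
One's-complement sum = 0xC978.
Checksum = ~0xC978 & 0xFFFF = 0x3687.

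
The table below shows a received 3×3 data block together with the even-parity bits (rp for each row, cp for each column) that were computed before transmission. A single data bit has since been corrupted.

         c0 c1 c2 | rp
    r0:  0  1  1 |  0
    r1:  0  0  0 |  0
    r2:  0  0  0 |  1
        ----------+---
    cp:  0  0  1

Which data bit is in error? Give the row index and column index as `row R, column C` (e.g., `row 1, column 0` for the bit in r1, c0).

row 2, column 1

Recompute each row's even parity and compare to rp:
  r0: data parity 0, sent rp 0 → ok
  r1: data parity 0, sent rp 0 → ok
  r2: data parity 0, sent rp 1 → mismatch
Recompute each column's even parity and compare to cp:
  c0: data parity 0, sent cp 0 → ok
  c1: data parity 1, sent cp 0 → mismatch
  c2: data parity 1, sent cp 1 → ok
Exactly one row (r2) and one column (c1) fail → the flipped bit is at their intersection.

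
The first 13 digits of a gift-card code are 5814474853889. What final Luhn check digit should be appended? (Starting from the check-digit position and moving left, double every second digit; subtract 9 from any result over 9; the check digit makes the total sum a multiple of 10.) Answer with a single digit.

Partial digits right→left: 9 8 8 3 5 8 4 7 4 4 1 8 5
Double every second digit counting from the check-digit position (so the 1st, 3rd, 5th, ... of the partial from the right).
  doubled (with −9 where >9): 9 7 1 8 8 2 1 → sum 36
  kept as-is: 8 3 8 7 4 8 → sum 38
Total = 36 + 38 = 74.
Check digit = (10 − (74 mod 10)) mod 10 = 6.

6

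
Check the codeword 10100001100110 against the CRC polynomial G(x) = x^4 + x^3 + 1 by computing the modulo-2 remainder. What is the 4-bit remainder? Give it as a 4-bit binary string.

Modulo-2 division of 10100001100110 by 11001:
  pos 0: 10100 XOR 11001 = 01101
  pos 1: 11010 XOR 11001 = 00011
  pos 4: 11011 XOR 11001 = 00010
  pos 7: 10001 XOR 11001 = 01000
  pos 8: 10001 XOR 11001 = 01000
  pos 9: 10000 XOR 11001 = 01001
Remainder = 1001 (nonzero — an error is detected).

1001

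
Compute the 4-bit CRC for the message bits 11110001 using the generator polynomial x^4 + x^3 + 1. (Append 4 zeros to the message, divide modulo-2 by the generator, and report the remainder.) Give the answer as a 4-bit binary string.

0101

Append 4 zeros: 111100010000. Divide by 11001 (XOR where the leading bit is 1):
  pos 0: 11110 XOR 11001 = 00111
  pos 2: 11100 XOR 11001 = 00101
  pos 4: 10110 XOR 11001 = 01111
  pos 5: 11110 XOR 11001 = 00111
  pos 7: 11100 XOR 11001 = 00101
Remainder (last 4 bits) = 0101. This is the CRC / FCS.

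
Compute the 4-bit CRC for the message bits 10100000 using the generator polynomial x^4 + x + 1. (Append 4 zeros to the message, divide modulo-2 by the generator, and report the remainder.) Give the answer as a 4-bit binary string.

0100

Append 4 zeros: 101000000000. Divide by 10011 (XOR where the leading bit is 1):
  pos 0: 10100 XOR 10011 = 00111
  pos 2: 11100 XOR 10011 = 01111
  pos 3: 11110 XOR 10011 = 01101
  pos 4: 11010 XOR 10011 = 01001
  pos 5: 10010 XOR 10011 = 00001
Remainder (last 4 bits) = 0100. This is the CRC / FCS.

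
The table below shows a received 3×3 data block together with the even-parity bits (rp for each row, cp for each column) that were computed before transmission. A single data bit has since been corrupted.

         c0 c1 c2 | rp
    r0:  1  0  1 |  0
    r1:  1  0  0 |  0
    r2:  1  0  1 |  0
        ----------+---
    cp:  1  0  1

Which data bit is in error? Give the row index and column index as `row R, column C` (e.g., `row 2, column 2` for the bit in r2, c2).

Recompute each row's even parity and compare to rp:
  r0: data parity 0, sent rp 0 → ok
  r1: data parity 1, sent rp 0 → mismatch
  r2: data parity 0, sent rp 0 → ok
Recompute each column's even parity and compare to cp:
  c0: data parity 1, sent cp 1 → ok
  c1: data parity 0, sent cp 0 → ok
  c2: data parity 0, sent cp 1 → mismatch
Exactly one row (r1) and one column (c2) fail → the flipped bit is at their intersection.

row 1, column 2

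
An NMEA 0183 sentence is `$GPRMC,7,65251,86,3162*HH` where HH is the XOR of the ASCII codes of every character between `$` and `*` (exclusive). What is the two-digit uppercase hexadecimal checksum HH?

41

XOR the ASCII codes of the payload characters:
  'G' = 0x47 → acc = 0x47
  'P' = 0x50 → acc = 0x17
  'R' = 0x52 → acc = 0x45
  'M' = 0x4D → acc = 0x08
  'C' = 0x43 → acc = 0x4B
  ',' = 0x2C → acc = 0x67
  '7' = 0x37 → acc = 0x50
  ',' = 0x2C → acc = 0x7C
  '6' = 0x36 → acc = 0x4A
  '5' = 0x35 → acc = 0x7F
  '2' = 0x32 → acc = 0x4D
  '5' = 0x35 → acc = 0x78
  '1' = 0x31 → acc = 0x49
  ',' = 0x2C → acc = 0x65
  '8' = 0x38 → acc = 0x5D
  '6' = 0x36 → acc = 0x6B
  ',' = 0x2C → acc = 0x47
  '3' = 0x33 → acc = 0x74
  '1' = 0x31 → acc = 0x45
  '6' = 0x36 → acc = 0x73
  '2' = 0x32 → acc = 0x41
Checksum = 0x41.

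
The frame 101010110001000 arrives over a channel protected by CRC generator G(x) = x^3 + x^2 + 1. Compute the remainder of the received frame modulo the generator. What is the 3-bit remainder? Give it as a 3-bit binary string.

001

Modulo-2 division of 101010110001000 by 1101:
  pos 0: 1010 XOR 1101 = 0111
  pos 1: 1111 XOR 1101 = 0010
  pos 3: 1001 XOR 1101 = 0100
  pos 4: 1001 XOR 1101 = 0100
  pos 5: 1000 XOR 1101 = 0101
  pos 6: 1010 XOR 1101 = 0111
  pos 7: 1110 XOR 1101 = 0011
  pos 9: 1110 XOR 1101 = 0011
  pos 11: 1100 XOR 1101 = 0001
Remainder = 001 (nonzero — an error is detected).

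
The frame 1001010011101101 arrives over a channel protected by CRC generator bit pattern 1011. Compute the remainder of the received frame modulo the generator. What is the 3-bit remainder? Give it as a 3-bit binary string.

011

Modulo-2 division of 1001010011101101 by 1011:
  pos 0: 1001 XOR 1011 = 0010
  pos 2: 1001 XOR 1011 = 0010
  pos 4: 1000 XOR 1011 = 0011
  pos 6: 1111 XOR 1011 = 0100
  pos 7: 1001 XOR 1011 = 0010
  pos 9: 1001 XOR 1011 = 0010
  pos 11: 1010 XOR 1011 = 0001
Remainder = 011 (nonzero — an error is detected).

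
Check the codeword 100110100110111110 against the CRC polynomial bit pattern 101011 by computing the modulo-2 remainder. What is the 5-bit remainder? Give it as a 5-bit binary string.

Modulo-2 division of 100110100110111110 by 101011:
  pos 0: 100110 XOR 101011 = 001101
  pos 2: 110110 XOR 101011 = 011101
  pos 3: 111010 XOR 101011 = 010001
  pos 4: 100011 XOR 101011 = 001000
  pos 6: 100010 XOR 101011 = 001001
  pos 8: 100111 XOR 101011 = 001100
  pos 10: 110011 XOR 101011 = 011000
  pos 11: 110001 XOR 101011 = 011010
  pos 12: 110100 XOR 101011 = 011111
Remainder = 11111 (nonzero — an error is detected).

11111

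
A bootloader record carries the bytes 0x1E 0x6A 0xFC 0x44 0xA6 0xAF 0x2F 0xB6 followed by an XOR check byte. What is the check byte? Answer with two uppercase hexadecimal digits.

5C

XOR the bytes together:
  start with 0x1E
  0x1E ⊕ 0x6A = 0x74
  0x74 ⊕ 0xFC = 0x88
  0x88 ⊕ 0x44 = 0xCC
  0xCC ⊕ 0xA6 = 0x6A
  0x6A ⊕ 0xAF = 0xC5
  0xC5 ⊕ 0x2F = 0xEA
  0xEA ⊕ 0xB6 = 0x5C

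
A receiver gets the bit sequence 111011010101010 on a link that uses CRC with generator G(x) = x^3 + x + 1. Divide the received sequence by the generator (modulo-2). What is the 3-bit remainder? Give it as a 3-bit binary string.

Modulo-2 division of 111011010101010 by 1011:
  pos 0: 1110 XOR 1011 = 0101
  pos 1: 1011 XOR 1011 = 0000
  pos 5: 1010 XOR 1011 = 0001
  pos 8: 1101 XOR 1011 = 0110
  pos 9: 1100 XOR 1011 = 0111
  pos 10: 1111 XOR 1011 = 0100
  pos 11: 1000 XOR 1011 = 0011
Remainder = 011 (nonzero — an error is detected).

011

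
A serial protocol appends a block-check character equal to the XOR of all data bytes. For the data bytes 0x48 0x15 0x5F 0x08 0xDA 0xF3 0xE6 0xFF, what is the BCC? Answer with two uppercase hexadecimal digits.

XOR the bytes together:
  start with 0x48
  0x48 ⊕ 0x15 = 0x5D
  0x5D ⊕ 0x5F = 0x02
  0x02 ⊕ 0x08 = 0x0A
  0x0A ⊕ 0xDA = 0xD0
  0xD0 ⊕ 0xF3 = 0x23
  0x23 ⊕ 0xE6 = 0xC5
  0xC5 ⊕ 0xFF = 0x3A

3A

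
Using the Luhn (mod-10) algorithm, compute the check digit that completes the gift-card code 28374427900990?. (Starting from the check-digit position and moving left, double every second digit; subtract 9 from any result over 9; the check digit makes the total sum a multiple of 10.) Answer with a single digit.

Partial digits right→left: 0 9 9 0 0 9 7 2 4 4 7 3 8 2
Double every second digit counting from the check-digit position (so the 1st, 3rd, 5th, ... of the partial from the right).
  doubled (with −9 where >9): 0 9 0 5 8 5 7 → sum 34
  kept as-is: 9 0 9 2 4 3 2 → sum 29
Total = 34 + 29 = 63.
Check digit = (10 − (63 mod 10)) mod 10 = 7.

7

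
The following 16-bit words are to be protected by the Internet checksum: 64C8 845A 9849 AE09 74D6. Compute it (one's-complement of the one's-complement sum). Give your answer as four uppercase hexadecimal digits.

One's-complement addition (fold any carry out of bit 15 back into bit 0):
  0x64C8 + 0x845A = 0x0E922
  0xE922 + 0x9849 = 0x1816B → wrap carry → 0x816C
  0x816C + 0xAE09 = 0x12F75 → wrap carry → 0x2F76
  0x2F76 + 0x74D6 = 0x0A44C
One's-complement sum = 0xA44C.
Checksum = ~0xA44C & 0xFFFF = 0x5BB3.

5BB3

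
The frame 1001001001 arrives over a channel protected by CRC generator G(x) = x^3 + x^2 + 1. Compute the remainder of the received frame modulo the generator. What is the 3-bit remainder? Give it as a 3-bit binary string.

Modulo-2 division of 1001001001 by 1101:
  pos 0: 1001 XOR 1101 = 0100
  pos 1: 1000 XOR 1101 = 0101
  pos 2: 1010 XOR 1101 = 0111
  pos 3: 1111 XOR 1101 = 0010
  pos 5: 1000 XOR 1101 = 0101
  pos 6: 1011 XOR 1101 = 0110
Remainder = 110 (nonzero — an error is detected).

110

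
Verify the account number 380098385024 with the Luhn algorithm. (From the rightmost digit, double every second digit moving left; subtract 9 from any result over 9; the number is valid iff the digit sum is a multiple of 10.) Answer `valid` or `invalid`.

invalid

From the right, keep odd positions and double even positions (subtract 9 from any doubled value over 9):
  doubled (positions 2,4,...): 4 1 6 9 0 6 → sum 26
  kept (positions 1,3,...): 4 0 8 8 0 8 → sum 28
Total = 54.
54 mod 10 = 4, so the number is invalid.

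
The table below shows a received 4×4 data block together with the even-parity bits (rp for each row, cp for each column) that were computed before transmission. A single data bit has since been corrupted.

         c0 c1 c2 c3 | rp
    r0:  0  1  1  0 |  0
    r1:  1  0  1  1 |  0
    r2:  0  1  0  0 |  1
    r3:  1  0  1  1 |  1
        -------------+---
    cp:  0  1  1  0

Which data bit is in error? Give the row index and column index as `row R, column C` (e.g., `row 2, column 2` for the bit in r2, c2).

row 1, column 1

Recompute each row's even parity and compare to rp:
  r0: data parity 0, sent rp 0 → ok
  r1: data parity 1, sent rp 0 → mismatch
  r2: data parity 1, sent rp 1 → ok
  r3: data parity 1, sent rp 1 → ok
Recompute each column's even parity and compare to cp:
  c0: data parity 0, sent cp 0 → ok
  c1: data parity 0, sent cp 1 → mismatch
  c2: data parity 1, sent cp 1 → ok
  c3: data parity 0, sent cp 0 → ok
Exactly one row (r1) and one column (c1) fail → the flipped bit is at their intersection.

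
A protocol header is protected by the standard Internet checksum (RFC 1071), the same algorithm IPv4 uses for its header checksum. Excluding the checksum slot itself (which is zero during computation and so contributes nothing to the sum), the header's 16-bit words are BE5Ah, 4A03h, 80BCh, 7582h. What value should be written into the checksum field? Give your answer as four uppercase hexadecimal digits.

0163

One's-complement addition (fold any carry out of bit 15 back into bit 0):
  0xBE5A + 0x4A03 = 0x1085D → wrap carry → 0x085E
  0x085E + 0x80BC = 0x0891A
  0x891A + 0x7582 = 0x0FE9C
One's-complement sum = 0xFE9C.
Checksum = ~0xFE9C & 0xFFFF = 0x0163.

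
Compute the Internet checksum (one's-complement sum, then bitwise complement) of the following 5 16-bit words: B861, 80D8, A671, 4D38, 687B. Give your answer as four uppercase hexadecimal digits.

6AA0

One's-complement addition (fold any carry out of bit 15 back into bit 0):
  0xB861 + 0x80D8 = 0x13939 → wrap carry → 0x393A
  0x393A + 0xA671 = 0x0DFAB
  0xDFAB + 0x4D38 = 0x12CE3 → wrap carry → 0x2CE4
  0x2CE4 + 0x687B = 0x0955F
One's-complement sum = 0x955F.
Checksum = ~0x955F & 0xFFFF = 0x6AA0.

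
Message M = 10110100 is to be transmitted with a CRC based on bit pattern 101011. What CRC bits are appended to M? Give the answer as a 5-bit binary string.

Append 5 zeros: 1011010000000. Divide by 101011 (XOR where the leading bit is 1):
  pos 0: 101101 XOR 101011 = 000110
  pos 3: 110000 XOR 101011 = 011011
  pos 4: 110110 XOR 101011 = 011101
  pos 5: 111010 XOR 101011 = 010001
  pos 6: 100010 XOR 101011 = 001001
Remainder (last 5 bits) = 10010. This is the CRC / FCS.

10010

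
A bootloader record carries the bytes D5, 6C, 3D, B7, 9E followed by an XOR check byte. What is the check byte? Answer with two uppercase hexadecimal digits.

AD

XOR the bytes together:
  start with 0xD5
  0xD5 ⊕ 0x6C = 0xB9
  0xB9 ⊕ 0x3D = 0x84
  0x84 ⊕ 0xB7 = 0x33
  0x33 ⊕ 0x9E = 0xAD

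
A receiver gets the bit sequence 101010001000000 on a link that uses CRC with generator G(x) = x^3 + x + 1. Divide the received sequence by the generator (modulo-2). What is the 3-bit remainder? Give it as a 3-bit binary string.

Modulo-2 division of 101010001000000 by 1011:
  pos 0: 1010 XOR 1011 = 0001
  pos 3: 1100 XOR 1011 = 0111
  pos 4: 1110 XOR 1011 = 0101
  pos 5: 1011 XOR 1011 = 0000
Remainder = 000 (zero — the frame passes the CRC check).

000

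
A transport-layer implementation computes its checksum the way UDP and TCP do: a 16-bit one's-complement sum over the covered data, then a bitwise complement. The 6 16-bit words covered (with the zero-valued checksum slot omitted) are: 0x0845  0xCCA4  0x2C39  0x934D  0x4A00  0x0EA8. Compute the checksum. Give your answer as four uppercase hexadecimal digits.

One's-complement addition (fold any carry out of bit 15 back into bit 0):
  0x0845 + 0xCCA4 = 0x0D4E9
  0xD4E9 + 0x2C39 = 0x10122 → wrap carry → 0x0123
  0x0123 + 0x934D = 0x09470
  0x9470 + 0x4A00 = 0x0DE70
  0xDE70 + 0x0EA8 = 0x0ED18
One's-complement sum = 0xED18.
Checksum = ~0xED18 & 0xFFFF = 0x12E7.

12E7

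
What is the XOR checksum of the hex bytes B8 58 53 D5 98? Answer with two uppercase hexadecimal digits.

FE

XOR the bytes together:
  start with 0xB8
  0xB8 ⊕ 0x58 = 0xE0
  0xE0 ⊕ 0x53 = 0xB3
  0xB3 ⊕ 0xD5 = 0x66
  0x66 ⊕ 0x98 = 0xFE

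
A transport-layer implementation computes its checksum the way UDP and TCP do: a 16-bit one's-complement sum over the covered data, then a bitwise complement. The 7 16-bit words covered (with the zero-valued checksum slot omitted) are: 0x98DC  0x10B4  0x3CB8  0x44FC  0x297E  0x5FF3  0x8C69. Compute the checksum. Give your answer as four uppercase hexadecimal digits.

One's-complement addition (fold any carry out of bit 15 back into bit 0):
  0x98DC + 0x10B4 = 0x0A990
  0xA990 + 0x3CB8 = 0x0E648
  0xE648 + 0x44FC = 0x12B44 → wrap carry → 0x2B45
  0x2B45 + 0x297E = 0x054C3
  0x54C3 + 0x5FF3 = 0x0B4B6
  0xB4B6 + 0x8C69 = 0x1411F → wrap carry → 0x4120
One's-complement sum = 0x4120.
Checksum = ~0x4120 & 0xFFFF = 0xBEDF.

BEDF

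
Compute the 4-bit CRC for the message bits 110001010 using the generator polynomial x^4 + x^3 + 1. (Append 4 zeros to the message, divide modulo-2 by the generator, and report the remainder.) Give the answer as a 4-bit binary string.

Append 4 zeros: 1100010100000. Divide by 11001 (XOR where the leading bit is 1):
  pos 0: 11000 XOR 11001 = 00001
  pos 4: 11010 XOR 11001 = 00011
  pos 7: 11000 XOR 11001 = 00001
Remainder (last 4 bits) = 0010. This is the CRC / FCS.

0010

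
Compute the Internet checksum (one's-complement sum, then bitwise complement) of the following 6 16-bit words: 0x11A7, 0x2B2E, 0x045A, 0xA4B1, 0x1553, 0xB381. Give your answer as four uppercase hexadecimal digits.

One's-complement addition (fold any carry out of bit 15 back into bit 0):
  0x11A7 + 0x2B2E = 0x03CD5
  0x3CD5 + 0x045A = 0x0412F
  0x412F + 0xA4B1 = 0x0E5E0
  0xE5E0 + 0x1553 = 0x0FB33
  0xFB33 + 0xB381 = 0x1AEB4 → wrap carry → 0xAEB5
One's-complement sum = 0xAEB5.
Checksum = ~0xAEB5 & 0xFFFF = 0x514A.

514A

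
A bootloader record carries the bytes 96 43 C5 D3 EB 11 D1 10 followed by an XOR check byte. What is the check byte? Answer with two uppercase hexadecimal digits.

XOR the bytes together:
  start with 0x96
  0x96 ⊕ 0x43 = 0xD5
  0xD5 ⊕ 0xC5 = 0x10
  0x10 ⊕ 0xD3 = 0xC3
  0xC3 ⊕ 0xEB = 0x28
  0x28 ⊕ 0x11 = 0x39
  0x39 ⊕ 0xD1 = 0xE8
  0xE8 ⊕ 0x10 = 0xF8

F8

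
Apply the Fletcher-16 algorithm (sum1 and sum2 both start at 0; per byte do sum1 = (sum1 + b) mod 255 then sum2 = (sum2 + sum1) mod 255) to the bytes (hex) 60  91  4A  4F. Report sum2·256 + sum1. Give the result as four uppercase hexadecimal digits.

1A8B

Running sums (mod 255):
  after byte 0 (60): sum1=96, sum2=96
  after byte 1 (91): sum1=241, sum2=82
  after byte 2 (4A): sum1=60, sum2=142
  after byte 3 (4F): sum1=139, sum2=26
Checksum = sum2·256 + sum1 = 26·256 + 139 = 6795 = 0x1A8B.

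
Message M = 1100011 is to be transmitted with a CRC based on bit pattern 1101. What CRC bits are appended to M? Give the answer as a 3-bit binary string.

100

Append 3 zeros: 1100011000. Divide by 1101 (XOR where the leading bit is 1):
  pos 0: 1100 XOR 1101 = 0001
  pos 3: 1011 XOR 1101 = 0110
  pos 4: 1100 XOR 1101 = 0001
Remainder (last 3 bits) = 100. This is the CRC / FCS.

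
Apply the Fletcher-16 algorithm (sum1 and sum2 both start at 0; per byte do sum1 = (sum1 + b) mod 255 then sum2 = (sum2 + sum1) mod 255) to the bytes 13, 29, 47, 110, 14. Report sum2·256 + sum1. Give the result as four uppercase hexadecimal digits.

Running sums (mod 255):
  after byte 0 (13): sum1=13, sum2=13
  after byte 1 (29): sum1=42, sum2=55
  after byte 2 (47): sum1=89, sum2=144
  after byte 3 (110): sum1=199, sum2=88
  after byte 4 (14): sum1=213, sum2=46
Checksum = sum2·256 + sum1 = 46·256 + 213 = 11989 = 0x2ED5.

2ED5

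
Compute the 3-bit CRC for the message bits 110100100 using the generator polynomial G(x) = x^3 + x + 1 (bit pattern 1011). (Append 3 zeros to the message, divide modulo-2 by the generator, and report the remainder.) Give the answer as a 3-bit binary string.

000

Append 3 zeros: 110100100000. Divide by 1011 (XOR where the leading bit is 1):
  pos 0: 1101 XOR 1011 = 0110
  pos 1: 1100 XOR 1011 = 0111
  pos 2: 1110 XOR 1011 = 0101
  pos 3: 1011 XOR 1011 = 0000
Remainder (last 3 bits) = 000. This is the CRC / FCS.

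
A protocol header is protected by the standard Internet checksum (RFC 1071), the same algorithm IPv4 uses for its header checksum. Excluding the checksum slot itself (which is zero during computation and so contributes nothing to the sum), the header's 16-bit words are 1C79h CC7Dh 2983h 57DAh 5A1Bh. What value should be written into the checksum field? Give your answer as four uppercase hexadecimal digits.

3B90

One's-complement addition (fold any carry out of bit 15 back into bit 0):
  0x1C79 + 0xCC7D = 0x0E8F6
  0xE8F6 + 0x2983 = 0x11279 → wrap carry → 0x127A
  0x127A + 0x57DA = 0x06A54
  0x6A54 + 0x5A1B = 0x0C46F
One's-complement sum = 0xC46F.
Checksum = ~0xC46F & 0xFFFF = 0x3B90.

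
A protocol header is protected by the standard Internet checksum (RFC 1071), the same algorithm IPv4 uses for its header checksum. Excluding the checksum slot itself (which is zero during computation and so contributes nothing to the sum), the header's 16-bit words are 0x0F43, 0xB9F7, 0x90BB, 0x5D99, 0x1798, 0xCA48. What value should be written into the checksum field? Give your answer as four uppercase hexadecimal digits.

668F

One's-complement addition (fold any carry out of bit 15 back into bit 0):
  0x0F43 + 0xB9F7 = 0x0C93A
  0xC93A + 0x90BB = 0x159F5 → wrap carry → 0x59F6
  0x59F6 + 0x5D99 = 0x0B78F
  0xB78F + 0x1798 = 0x0CF27
  0xCF27 + 0xCA48 = 0x1996F → wrap carry → 0x9970
One's-complement sum = 0x9970.
Checksum = ~0x9970 & 0xFFFF = 0x668F.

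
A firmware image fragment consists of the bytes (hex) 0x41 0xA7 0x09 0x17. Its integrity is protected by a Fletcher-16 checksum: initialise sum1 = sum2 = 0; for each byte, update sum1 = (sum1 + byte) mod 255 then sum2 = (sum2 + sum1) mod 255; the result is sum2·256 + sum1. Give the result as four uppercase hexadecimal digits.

2509

Running sums (mod 255):
  after byte 0 (0x41): sum1=65, sum2=65
  after byte 1 (0xA7): sum1=232, sum2=42
  after byte 2 (0x09): sum1=241, sum2=28
  after byte 3 (0x17): sum1=9, sum2=37
Checksum = sum2·256 + sum1 = 37·256 + 9 = 9481 = 0x2509.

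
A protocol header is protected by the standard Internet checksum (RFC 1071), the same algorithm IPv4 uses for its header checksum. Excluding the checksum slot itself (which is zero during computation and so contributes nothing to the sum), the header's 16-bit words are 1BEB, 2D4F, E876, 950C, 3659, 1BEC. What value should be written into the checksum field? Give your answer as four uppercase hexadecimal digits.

E6FC

One's-complement addition (fold any carry out of bit 15 back into bit 0):
  0x1BEB + 0x2D4F = 0x0493A
  0x493A + 0xE876 = 0x131B0 → wrap carry → 0x31B1
  0x31B1 + 0x950C = 0x0C6BD
  0xC6BD + 0x3659 = 0x0FD16
  0xFD16 + 0x1BEC = 0x11902 → wrap carry → 0x1903
One's-complement sum = 0x1903.
Checksum = ~0x1903 & 0xFFFF = 0xE6FC.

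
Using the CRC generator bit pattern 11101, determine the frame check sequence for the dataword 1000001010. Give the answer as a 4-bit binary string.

Append 4 zeros: 10000010100000. Divide by 11101 (XOR where the leading bit is 1):
  pos 0: 10000 XOR 11101 = 01101
  pos 1: 11010 XOR 11101 = 00111
  pos 3: 11110 XOR 11101 = 00011
  pos 6: 11100 XOR 11101 = 00001
Remainder (last 4 bits) = 1000. This is the CRC / FCS.

1000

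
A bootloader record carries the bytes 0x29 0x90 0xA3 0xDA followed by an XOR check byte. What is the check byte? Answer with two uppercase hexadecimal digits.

C0

XOR the bytes together:
  start with 0x29
  0x29 ⊕ 0x90 = 0xB9
  0xB9 ⊕ 0xA3 = 0x1A
  0x1A ⊕ 0xDA = 0xC0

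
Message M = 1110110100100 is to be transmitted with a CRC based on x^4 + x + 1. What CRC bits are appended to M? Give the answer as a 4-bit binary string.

Append 4 zeros: 11101101001000000. Divide by 10011 (XOR where the leading bit is 1):
  pos 0: 11101 XOR 10011 = 01110
  pos 1: 11101 XOR 10011 = 01110
  pos 2: 11100 XOR 10011 = 01111
  pos 3: 11111 XOR 10011 = 01100
  pos 4: 11000 XOR 10011 = 01011
  pos 5: 10110 XOR 10011 = 00101
  pos 7: 10110 XOR 10011 = 00101
  pos 9: 10100 XOR 10011 = 00111
  pos 11: 11100 XOR 10011 = 01111
  pos 12: 11110 XOR 10011 = 01101
Remainder (last 4 bits) = 1101. This is the CRC / FCS.

1101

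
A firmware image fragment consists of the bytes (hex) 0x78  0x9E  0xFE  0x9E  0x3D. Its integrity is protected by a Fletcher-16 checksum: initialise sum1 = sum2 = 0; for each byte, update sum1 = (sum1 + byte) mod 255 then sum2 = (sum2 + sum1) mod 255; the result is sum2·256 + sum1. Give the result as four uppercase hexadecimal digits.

4CF1

Running sums (mod 255):
  after byte 0 (0x78): sum1=120, sum2=120
  after byte 1 (0x9E): sum1=23, sum2=143
  after byte 2 (0xFE): sum1=22, sum2=165
  after byte 3 (0x9E): sum1=180, sum2=90
  after byte 4 (0x3D): sum1=241, sum2=76
Checksum = sum2·256 + sum1 = 76·256 + 241 = 19697 = 0x4CF1.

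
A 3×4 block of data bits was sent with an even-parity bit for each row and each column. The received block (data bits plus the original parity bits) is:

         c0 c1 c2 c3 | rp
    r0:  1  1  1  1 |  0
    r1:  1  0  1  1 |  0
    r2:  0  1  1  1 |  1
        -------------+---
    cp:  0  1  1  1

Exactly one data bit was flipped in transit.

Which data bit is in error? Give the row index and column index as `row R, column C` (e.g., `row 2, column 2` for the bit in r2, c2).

Recompute each row's even parity and compare to rp:
  r0: data parity 0, sent rp 0 → ok
  r1: data parity 1, sent rp 0 → mismatch
  r2: data parity 1, sent rp 1 → ok
Recompute each column's even parity and compare to cp:
  c0: data parity 0, sent cp 0 → ok
  c1: data parity 0, sent cp 1 → mismatch
  c2: data parity 1, sent cp 1 → ok
  c3: data parity 1, sent cp 1 → ok
Exactly one row (r1) and one column (c1) fail → the flipped bit is at their intersection.

row 1, column 1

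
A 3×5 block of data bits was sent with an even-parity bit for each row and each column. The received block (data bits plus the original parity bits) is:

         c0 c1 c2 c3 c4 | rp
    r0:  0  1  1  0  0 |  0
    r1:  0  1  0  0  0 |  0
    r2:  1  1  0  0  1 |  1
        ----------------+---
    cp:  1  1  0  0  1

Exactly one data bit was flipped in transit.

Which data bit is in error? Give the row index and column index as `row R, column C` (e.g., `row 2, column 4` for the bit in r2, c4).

row 1, column 2

Recompute each row's even parity and compare to rp:
  r0: data parity 0, sent rp 0 → ok
  r1: data parity 1, sent rp 0 → mismatch
  r2: data parity 1, sent rp 1 → ok
Recompute each column's even parity and compare to cp:
  c0: data parity 1, sent cp 1 → ok
  c1: data parity 1, sent cp 1 → ok
  c2: data parity 1, sent cp 0 → mismatch
  c3: data parity 0, sent cp 0 → ok
  c4: data parity 1, sent cp 1 → ok
Exactly one row (r1) and one column (c2) fail → the flipped bit is at their intersection.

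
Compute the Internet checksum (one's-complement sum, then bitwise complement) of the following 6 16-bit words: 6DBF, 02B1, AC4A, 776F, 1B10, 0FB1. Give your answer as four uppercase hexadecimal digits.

One's-complement addition (fold any carry out of bit 15 back into bit 0):
  0x6DBF + 0x02B1 = 0x07070
  0x7070 + 0xAC4A = 0x11CBA → wrap carry → 0x1CBB
  0x1CBB + 0x776F = 0x0942A
  0x942A + 0x1B10 = 0x0AF3A
  0xAF3A + 0x0FB1 = 0x0BEEB
One's-complement sum = 0xBEEB.
Checksum = ~0xBEEB & 0xFFFF = 0x4114.

4114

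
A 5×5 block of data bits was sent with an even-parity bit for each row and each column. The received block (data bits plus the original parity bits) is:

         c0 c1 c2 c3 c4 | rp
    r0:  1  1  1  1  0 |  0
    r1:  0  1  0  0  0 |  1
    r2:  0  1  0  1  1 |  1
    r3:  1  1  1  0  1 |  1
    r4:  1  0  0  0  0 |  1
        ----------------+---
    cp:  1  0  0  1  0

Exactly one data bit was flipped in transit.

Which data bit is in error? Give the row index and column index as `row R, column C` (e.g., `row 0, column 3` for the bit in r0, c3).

row 3, column 3

Recompute each row's even parity and compare to rp:
  r0: data parity 0, sent rp 0 → ok
  r1: data parity 1, sent rp 1 → ok
  r2: data parity 1, sent rp 1 → ok
  r3: data parity 0, sent rp 1 → mismatch
  r4: data parity 1, sent rp 1 → ok
Recompute each column's even parity and compare to cp:
  c0: data parity 1, sent cp 1 → ok
  c1: data parity 0, sent cp 0 → ok
  c2: data parity 0, sent cp 0 → ok
  c3: data parity 0, sent cp 1 → mismatch
  c4: data parity 0, sent cp 0 → ok
Exactly one row (r3) and one column (c3) fail → the flipped bit is at their intersection.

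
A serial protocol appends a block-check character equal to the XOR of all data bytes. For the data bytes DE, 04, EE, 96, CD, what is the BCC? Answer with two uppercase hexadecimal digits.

XOR the bytes together:
  start with 0xDE
  0xDE ⊕ 0x04 = 0xDA
  0xDA ⊕ 0xEE = 0x34
  0x34 ⊕ 0x96 = 0xA2
  0xA2 ⊕ 0xCD = 0x6F

6F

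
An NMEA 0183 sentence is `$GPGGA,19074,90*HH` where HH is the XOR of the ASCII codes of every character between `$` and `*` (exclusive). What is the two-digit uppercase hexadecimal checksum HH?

XOR the ASCII codes of the payload characters:
  'G' = 0x47 → acc = 0x47
  'P' = 0x50 → acc = 0x17
  'G' = 0x47 → acc = 0x50
  'G' = 0x47 → acc = 0x17
  'A' = 0x41 → acc = 0x56
  ',' = 0x2C → acc = 0x7A
  '1' = 0x31 → acc = 0x4B
  '9' = 0x39 → acc = 0x72
  '0' = 0x30 → acc = 0x42
  '7' = 0x37 → acc = 0x75
  '4' = 0x34 → acc = 0x41
  ',' = 0x2C → acc = 0x6D
  '9' = 0x39 → acc = 0x54
  '0' = 0x30 → acc = 0x64
Checksum = 0x64.

64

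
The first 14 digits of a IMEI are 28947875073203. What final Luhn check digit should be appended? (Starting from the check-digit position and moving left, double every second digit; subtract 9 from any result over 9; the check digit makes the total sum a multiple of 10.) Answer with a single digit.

4

Partial digits right→left: 3 0 2 3 7 0 5 7 8 7 4 9 8 2
Double every second digit counting from the check-digit position (so the 1st, 3rd, 5th, ... of the partial from the right).
  doubled (with −9 where >9): 6 4 5 1 7 8 7 → sum 38
  kept as-is: 0 3 0 7 7 9 2 → sum 28
Total = 38 + 28 = 66.
Check digit = (10 − (66 mod 10)) mod 10 = 4.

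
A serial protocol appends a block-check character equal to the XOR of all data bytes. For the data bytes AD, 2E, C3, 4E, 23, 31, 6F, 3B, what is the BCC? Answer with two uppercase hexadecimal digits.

48

XOR the bytes together:
  start with 0xAD
  0xAD ⊕ 0x2E = 0x83
  0x83 ⊕ 0xC3 = 0x40
  0x40 ⊕ 0x4E = 0x0E
  0x0E ⊕ 0x23 = 0x2D
  0x2D ⊕ 0x31 = 0x1C
  0x1C ⊕ 0x6F = 0x73
  0x73 ⊕ 0x3B = 0x48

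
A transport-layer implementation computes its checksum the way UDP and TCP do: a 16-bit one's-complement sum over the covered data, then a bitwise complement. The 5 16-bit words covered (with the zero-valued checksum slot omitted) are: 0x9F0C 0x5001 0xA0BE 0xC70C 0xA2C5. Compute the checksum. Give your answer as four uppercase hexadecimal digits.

One's-complement addition (fold any carry out of bit 15 back into bit 0):
  0x9F0C + 0x5001 = 0x0EF0D
  0xEF0D + 0xA0BE = 0x18FCB → wrap carry → 0x8FCC
  0x8FCC + 0xC70C = 0x156D8 → wrap carry → 0x56D9
  0x56D9 + 0xA2C5 = 0x0F99E
One's-complement sum = 0xF99E.
Checksum = ~0xF99E & 0xFFFF = 0x0661.

0661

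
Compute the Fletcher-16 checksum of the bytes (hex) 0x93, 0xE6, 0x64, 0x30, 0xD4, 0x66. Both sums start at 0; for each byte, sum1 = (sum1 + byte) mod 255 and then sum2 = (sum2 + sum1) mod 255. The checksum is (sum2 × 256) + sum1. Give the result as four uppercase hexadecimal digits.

Running sums (mod 255):
  after byte 0 (0x93): sum1=147, sum2=147
  after byte 1 (0xE6): sum1=122, sum2=14
  after byte 2 (0x64): sum1=222, sum2=236
  after byte 3 (0x30): sum1=15, sum2=251
  after byte 4 (0xD4): sum1=227, sum2=223
  after byte 5 (0x66): sum1=74, sum2=42
Checksum = sum2·256 + sum1 = 42·256 + 74 = 10826 = 0x2A4A.

2A4A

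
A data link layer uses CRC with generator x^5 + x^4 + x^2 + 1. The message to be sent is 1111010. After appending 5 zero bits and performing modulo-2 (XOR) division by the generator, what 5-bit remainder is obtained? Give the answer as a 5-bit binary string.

11001

Append 5 zeros: 111101000000. Divide by 110101 (XOR where the leading bit is 1):
  pos 0: 111101 XOR 110101 = 001000
  pos 2: 100000 XOR 110101 = 010101
  pos 3: 101010 XOR 110101 = 011111
  pos 4: 111110 XOR 110101 = 001011
  pos 6: 101100 XOR 110101 = 011001
Remainder (last 5 bits) = 11001. This is the CRC / FCS.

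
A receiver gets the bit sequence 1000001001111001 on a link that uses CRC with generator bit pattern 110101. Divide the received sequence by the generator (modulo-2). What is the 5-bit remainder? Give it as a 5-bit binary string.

Modulo-2 division of 1000001001111001 by 110101:
  pos 0: 100000 XOR 110101 = 010101
  pos 1: 101011 XOR 110101 = 011110
  pos 2: 111100 XOR 110101 = 001001
  pos 4: 100101 XOR 110101 = 010000
  pos 5: 100001 XOR 110101 = 010100
  pos 6: 101001 XOR 110101 = 011100
  pos 7: 111001 XOR 110101 = 001100
  pos 9: 110000 XOR 110101 = 000101
Remainder = 01011 (nonzero — an error is detected).

01011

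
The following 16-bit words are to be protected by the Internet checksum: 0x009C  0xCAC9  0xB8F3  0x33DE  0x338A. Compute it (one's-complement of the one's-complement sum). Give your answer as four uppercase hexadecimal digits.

One's-complement addition (fold any carry out of bit 15 back into bit 0):
  0x009C + 0xCAC9 = 0x0CB65
  0xCB65 + 0xB8F3 = 0x18458 → wrap carry → 0x8459
  0x8459 + 0x33DE = 0x0B837
  0xB837 + 0x338A = 0x0EBC1
One's-complement sum = 0xEBC1.
Checksum = ~0xEBC1 & 0xFFFF = 0x143E.

143E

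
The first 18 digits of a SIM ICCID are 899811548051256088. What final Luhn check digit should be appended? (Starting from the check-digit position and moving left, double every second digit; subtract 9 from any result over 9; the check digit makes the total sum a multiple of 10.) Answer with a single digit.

2

Partial digits right→left: 8 8 0 6 5 2 1 5 0 8 4 5 1 1 8 9 9 8
Double every second digit counting from the check-digit position (so the 1st, 3rd, 5th, ... of the partial from the right).
  doubled (with −9 where >9): 7 0 1 2 0 8 2 7 9 → sum 36
  kept as-is: 8 6 2 5 8 5 1 9 8 → sum 52
Total = 36 + 52 = 88.
Check digit = (10 − (88 mod 10)) mod 10 = 2.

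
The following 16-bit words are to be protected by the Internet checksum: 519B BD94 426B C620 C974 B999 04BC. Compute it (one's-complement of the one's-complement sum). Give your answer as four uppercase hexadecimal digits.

One's-complement addition (fold any carry out of bit 15 back into bit 0):
  0x519B + 0xBD94 = 0x10F2F → wrap carry → 0x0F30
  0x0F30 + 0x426B = 0x0519B
  0x519B + 0xC620 = 0x117BB → wrap carry → 0x17BC
  0x17BC + 0xC974 = 0x0E130
  0xE130 + 0xB999 = 0x19AC9 → wrap carry → 0x9ACA
  0x9ACA + 0x04BC = 0x09F86
One's-complement sum = 0x9F86.
Checksum = ~0x9F86 & 0xFFFF = 0x6079.

6079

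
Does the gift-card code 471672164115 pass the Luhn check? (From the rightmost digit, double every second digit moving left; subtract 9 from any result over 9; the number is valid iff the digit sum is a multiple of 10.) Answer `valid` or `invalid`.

From the right, keep odd positions and double even positions (subtract 9 from any doubled value over 9):
  doubled (positions 2,4,...): 2 8 2 5 2 8 → sum 27
  kept (positions 1,3,...): 5 1 6 2 6 7 → sum 27
Total = 54.
54 mod 10 = 4, so the number is invalid.

invalid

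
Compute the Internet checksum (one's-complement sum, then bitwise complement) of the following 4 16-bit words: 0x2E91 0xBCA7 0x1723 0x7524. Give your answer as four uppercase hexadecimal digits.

One's-complement addition (fold any carry out of bit 15 back into bit 0):
  0x2E91 + 0xBCA7 = 0x0EB38
  0xEB38 + 0x1723 = 0x1025B → wrap carry → 0x025C
  0x025C + 0x7524 = 0x07780
One's-complement sum = 0x7780.
Checksum = ~0x7780 & 0xFFFF = 0x887F.

887F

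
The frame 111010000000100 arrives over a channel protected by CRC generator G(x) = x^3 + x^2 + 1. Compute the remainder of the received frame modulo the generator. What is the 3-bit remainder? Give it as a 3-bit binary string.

101

Modulo-2 division of 111010000000100 by 1101:
  pos 0: 1110 XOR 1101 = 0011
  pos 2: 1110 XOR 1101 = 0011
  pos 4: 1100 XOR 1101 = 0001
  pos 7: 1000 XOR 1101 = 0101
  pos 8: 1010 XOR 1101 = 0111
  pos 9: 1111 XOR 1101 = 0010
  pos 11: 1000 XOR 1101 = 0101
Remainder = 101 (nonzero — an error is detected).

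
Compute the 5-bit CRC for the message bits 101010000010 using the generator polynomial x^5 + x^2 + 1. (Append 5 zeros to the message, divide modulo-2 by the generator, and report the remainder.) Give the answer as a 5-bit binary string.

Append 5 zeros: 10101000001000000. Divide by 100101 (XOR where the leading bit is 1):
  pos 0: 101010 XOR 100101 = 001111
  pos 2: 111100 XOR 100101 = 011001
  pos 3: 110010 XOR 100101 = 010111
  pos 4: 101110 XOR 100101 = 001011
  pos 6: 101110 XOR 100101 = 001011
  pos 8: 101100 XOR 100101 = 001001
  pos 10: 100100 XOR 100101 = 000001
Remainder (last 5 bits) = 00010. This is the CRC / FCS.

00010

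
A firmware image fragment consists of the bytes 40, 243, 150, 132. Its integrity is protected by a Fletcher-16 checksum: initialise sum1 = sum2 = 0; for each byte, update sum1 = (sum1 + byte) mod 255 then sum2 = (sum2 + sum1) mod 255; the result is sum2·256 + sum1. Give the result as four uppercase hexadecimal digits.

2E37

Running sums (mod 255):
  after byte 0 (40): sum1=40, sum2=40
  after byte 1 (243): sum1=28, sum2=68
  after byte 2 (150): sum1=178, sum2=246
  after byte 3 (132): sum1=55, sum2=46
Checksum = sum2·256 + sum1 = 46·256 + 55 = 11831 = 0x2E37.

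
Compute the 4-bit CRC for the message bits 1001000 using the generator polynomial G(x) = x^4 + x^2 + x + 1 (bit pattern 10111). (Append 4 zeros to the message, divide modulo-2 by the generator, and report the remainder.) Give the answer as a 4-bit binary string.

1001

Append 4 zeros: 10010000000. Divide by 10111 (XOR where the leading bit is 1):
  pos 0: 10010 XOR 10111 = 00101
  pos 2: 10100 XOR 10111 = 00011
  pos 5: 11000 XOR 10111 = 01111
  pos 6: 11110 XOR 10111 = 01001
Remainder (last 4 bits) = 1001. This is the CRC / FCS.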